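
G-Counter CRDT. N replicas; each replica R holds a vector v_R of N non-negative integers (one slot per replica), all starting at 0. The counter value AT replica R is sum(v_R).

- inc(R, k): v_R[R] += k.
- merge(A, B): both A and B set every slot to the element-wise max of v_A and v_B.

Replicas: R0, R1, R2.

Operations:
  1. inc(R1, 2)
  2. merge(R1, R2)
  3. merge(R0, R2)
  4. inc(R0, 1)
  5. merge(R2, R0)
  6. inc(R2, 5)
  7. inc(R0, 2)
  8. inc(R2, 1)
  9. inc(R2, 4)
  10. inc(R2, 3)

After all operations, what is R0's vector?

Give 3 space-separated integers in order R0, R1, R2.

Op 1: inc R1 by 2 -> R1=(0,2,0) value=2
Op 2: merge R1<->R2 -> R1=(0,2,0) R2=(0,2,0)
Op 3: merge R0<->R2 -> R0=(0,2,0) R2=(0,2,0)
Op 4: inc R0 by 1 -> R0=(1,2,0) value=3
Op 5: merge R2<->R0 -> R2=(1,2,0) R0=(1,2,0)
Op 6: inc R2 by 5 -> R2=(1,2,5) value=8
Op 7: inc R0 by 2 -> R0=(3,2,0) value=5
Op 8: inc R2 by 1 -> R2=(1,2,6) value=9
Op 9: inc R2 by 4 -> R2=(1,2,10) value=13
Op 10: inc R2 by 3 -> R2=(1,2,13) value=16

Answer: 3 2 0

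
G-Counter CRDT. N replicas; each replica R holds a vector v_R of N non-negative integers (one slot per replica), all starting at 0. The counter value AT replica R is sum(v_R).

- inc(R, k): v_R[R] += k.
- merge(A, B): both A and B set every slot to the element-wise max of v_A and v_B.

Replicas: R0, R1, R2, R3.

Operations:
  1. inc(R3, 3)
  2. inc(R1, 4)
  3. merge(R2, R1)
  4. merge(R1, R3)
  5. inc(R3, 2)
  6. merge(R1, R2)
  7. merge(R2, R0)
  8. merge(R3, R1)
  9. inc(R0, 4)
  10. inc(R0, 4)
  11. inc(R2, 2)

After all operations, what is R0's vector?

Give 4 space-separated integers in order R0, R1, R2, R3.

Answer: 8 4 0 3

Derivation:
Op 1: inc R3 by 3 -> R3=(0,0,0,3) value=3
Op 2: inc R1 by 4 -> R1=(0,4,0,0) value=4
Op 3: merge R2<->R1 -> R2=(0,4,0,0) R1=(0,4,0,0)
Op 4: merge R1<->R3 -> R1=(0,4,0,3) R3=(0,4,0,3)
Op 5: inc R3 by 2 -> R3=(0,4,0,5) value=9
Op 6: merge R1<->R2 -> R1=(0,4,0,3) R2=(0,4,0,3)
Op 7: merge R2<->R0 -> R2=(0,4,0,3) R0=(0,4,0,3)
Op 8: merge R3<->R1 -> R3=(0,4,0,5) R1=(0,4,0,5)
Op 9: inc R0 by 4 -> R0=(4,4,0,3) value=11
Op 10: inc R0 by 4 -> R0=(8,4,0,3) value=15
Op 11: inc R2 by 2 -> R2=(0,4,2,3) value=9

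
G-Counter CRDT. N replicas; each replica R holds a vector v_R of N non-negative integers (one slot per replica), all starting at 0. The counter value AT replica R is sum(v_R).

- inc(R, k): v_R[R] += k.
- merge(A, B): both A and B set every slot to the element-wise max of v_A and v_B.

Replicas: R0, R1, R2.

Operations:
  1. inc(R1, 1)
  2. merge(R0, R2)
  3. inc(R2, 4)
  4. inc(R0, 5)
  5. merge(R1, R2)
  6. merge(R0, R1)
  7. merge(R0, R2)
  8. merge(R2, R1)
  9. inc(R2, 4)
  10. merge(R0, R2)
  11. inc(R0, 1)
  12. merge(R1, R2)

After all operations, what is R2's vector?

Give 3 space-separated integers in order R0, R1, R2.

Op 1: inc R1 by 1 -> R1=(0,1,0) value=1
Op 2: merge R0<->R2 -> R0=(0,0,0) R2=(0,0,0)
Op 3: inc R2 by 4 -> R2=(0,0,4) value=4
Op 4: inc R0 by 5 -> R0=(5,0,0) value=5
Op 5: merge R1<->R2 -> R1=(0,1,4) R2=(0,1,4)
Op 6: merge R0<->R1 -> R0=(5,1,4) R1=(5,1,4)
Op 7: merge R0<->R2 -> R0=(5,1,4) R2=(5,1,4)
Op 8: merge R2<->R1 -> R2=(5,1,4) R1=(5,1,4)
Op 9: inc R2 by 4 -> R2=(5,1,8) value=14
Op 10: merge R0<->R2 -> R0=(5,1,8) R2=(5,1,8)
Op 11: inc R0 by 1 -> R0=(6,1,8) value=15
Op 12: merge R1<->R2 -> R1=(5,1,8) R2=(5,1,8)

Answer: 5 1 8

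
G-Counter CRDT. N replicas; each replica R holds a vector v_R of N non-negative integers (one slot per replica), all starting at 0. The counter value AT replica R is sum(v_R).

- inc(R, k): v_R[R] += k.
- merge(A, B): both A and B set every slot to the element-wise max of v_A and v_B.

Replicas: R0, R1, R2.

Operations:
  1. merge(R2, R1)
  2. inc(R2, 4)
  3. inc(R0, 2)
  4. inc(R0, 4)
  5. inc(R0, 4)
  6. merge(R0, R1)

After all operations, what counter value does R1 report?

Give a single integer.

Answer: 10

Derivation:
Op 1: merge R2<->R1 -> R2=(0,0,0) R1=(0,0,0)
Op 2: inc R2 by 4 -> R2=(0,0,4) value=4
Op 3: inc R0 by 2 -> R0=(2,0,0) value=2
Op 4: inc R0 by 4 -> R0=(6,0,0) value=6
Op 5: inc R0 by 4 -> R0=(10,0,0) value=10
Op 6: merge R0<->R1 -> R0=(10,0,0) R1=(10,0,0)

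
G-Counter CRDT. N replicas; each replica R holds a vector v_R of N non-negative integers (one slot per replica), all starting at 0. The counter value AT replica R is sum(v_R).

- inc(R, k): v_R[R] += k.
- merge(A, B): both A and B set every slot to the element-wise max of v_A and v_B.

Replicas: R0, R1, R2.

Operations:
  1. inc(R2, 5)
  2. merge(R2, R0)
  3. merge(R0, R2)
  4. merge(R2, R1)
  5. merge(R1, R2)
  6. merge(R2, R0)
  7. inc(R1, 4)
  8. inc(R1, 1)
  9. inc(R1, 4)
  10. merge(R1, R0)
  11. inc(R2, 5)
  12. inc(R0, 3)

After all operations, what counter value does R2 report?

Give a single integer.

Answer: 10

Derivation:
Op 1: inc R2 by 5 -> R2=(0,0,5) value=5
Op 2: merge R2<->R0 -> R2=(0,0,5) R0=(0,0,5)
Op 3: merge R0<->R2 -> R0=(0,0,5) R2=(0,0,5)
Op 4: merge R2<->R1 -> R2=(0,0,5) R1=(0,0,5)
Op 5: merge R1<->R2 -> R1=(0,0,5) R2=(0,0,5)
Op 6: merge R2<->R0 -> R2=(0,0,5) R0=(0,0,5)
Op 7: inc R1 by 4 -> R1=(0,4,5) value=9
Op 8: inc R1 by 1 -> R1=(0,5,5) value=10
Op 9: inc R1 by 4 -> R1=(0,9,5) value=14
Op 10: merge R1<->R0 -> R1=(0,9,5) R0=(0,9,5)
Op 11: inc R2 by 5 -> R2=(0,0,10) value=10
Op 12: inc R0 by 3 -> R0=(3,9,5) value=17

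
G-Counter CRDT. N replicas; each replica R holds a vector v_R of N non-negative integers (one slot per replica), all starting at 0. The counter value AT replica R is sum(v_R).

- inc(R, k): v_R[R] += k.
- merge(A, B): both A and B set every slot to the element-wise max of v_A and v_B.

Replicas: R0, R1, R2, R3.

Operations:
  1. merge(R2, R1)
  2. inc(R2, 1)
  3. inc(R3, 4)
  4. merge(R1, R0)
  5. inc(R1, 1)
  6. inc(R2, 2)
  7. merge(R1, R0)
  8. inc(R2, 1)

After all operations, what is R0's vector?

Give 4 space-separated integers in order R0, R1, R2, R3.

Answer: 0 1 0 0

Derivation:
Op 1: merge R2<->R1 -> R2=(0,0,0,0) R1=(0,0,0,0)
Op 2: inc R2 by 1 -> R2=(0,0,1,0) value=1
Op 3: inc R3 by 4 -> R3=(0,0,0,4) value=4
Op 4: merge R1<->R0 -> R1=(0,0,0,0) R0=(0,0,0,0)
Op 5: inc R1 by 1 -> R1=(0,1,0,0) value=1
Op 6: inc R2 by 2 -> R2=(0,0,3,0) value=3
Op 7: merge R1<->R0 -> R1=(0,1,0,0) R0=(0,1,0,0)
Op 8: inc R2 by 1 -> R2=(0,0,4,0) value=4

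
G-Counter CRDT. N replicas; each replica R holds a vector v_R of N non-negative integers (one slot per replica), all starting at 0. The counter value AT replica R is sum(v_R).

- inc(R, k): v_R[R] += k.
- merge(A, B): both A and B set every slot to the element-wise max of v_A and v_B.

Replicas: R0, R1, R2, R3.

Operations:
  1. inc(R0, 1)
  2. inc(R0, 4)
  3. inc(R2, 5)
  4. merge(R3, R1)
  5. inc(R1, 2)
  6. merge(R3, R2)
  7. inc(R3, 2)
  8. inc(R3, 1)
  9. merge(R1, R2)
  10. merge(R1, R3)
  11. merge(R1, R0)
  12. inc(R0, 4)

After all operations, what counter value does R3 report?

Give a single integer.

Op 1: inc R0 by 1 -> R0=(1,0,0,0) value=1
Op 2: inc R0 by 4 -> R0=(5,0,0,0) value=5
Op 3: inc R2 by 5 -> R2=(0,0,5,0) value=5
Op 4: merge R3<->R1 -> R3=(0,0,0,0) R1=(0,0,0,0)
Op 5: inc R1 by 2 -> R1=(0,2,0,0) value=2
Op 6: merge R3<->R2 -> R3=(0,0,5,0) R2=(0,0,5,0)
Op 7: inc R3 by 2 -> R3=(0,0,5,2) value=7
Op 8: inc R3 by 1 -> R3=(0,0,5,3) value=8
Op 9: merge R1<->R2 -> R1=(0,2,5,0) R2=(0,2,5,0)
Op 10: merge R1<->R3 -> R1=(0,2,5,3) R3=(0,2,5,3)
Op 11: merge R1<->R0 -> R1=(5,2,5,3) R0=(5,2,5,3)
Op 12: inc R0 by 4 -> R0=(9,2,5,3) value=19

Answer: 10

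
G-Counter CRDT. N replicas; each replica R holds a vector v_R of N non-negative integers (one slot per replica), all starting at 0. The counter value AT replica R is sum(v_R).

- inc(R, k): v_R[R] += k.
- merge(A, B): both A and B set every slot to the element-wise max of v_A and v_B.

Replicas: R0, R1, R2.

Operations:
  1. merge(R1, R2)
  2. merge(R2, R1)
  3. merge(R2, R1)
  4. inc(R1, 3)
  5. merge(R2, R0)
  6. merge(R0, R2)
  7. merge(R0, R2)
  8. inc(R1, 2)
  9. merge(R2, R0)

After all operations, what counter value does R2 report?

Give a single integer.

Answer: 0

Derivation:
Op 1: merge R1<->R2 -> R1=(0,0,0) R2=(0,0,0)
Op 2: merge R2<->R1 -> R2=(0,0,0) R1=(0,0,0)
Op 3: merge R2<->R1 -> R2=(0,0,0) R1=(0,0,0)
Op 4: inc R1 by 3 -> R1=(0,3,0) value=3
Op 5: merge R2<->R0 -> R2=(0,0,0) R0=(0,0,0)
Op 6: merge R0<->R2 -> R0=(0,0,0) R2=(0,0,0)
Op 7: merge R0<->R2 -> R0=(0,0,0) R2=(0,0,0)
Op 8: inc R1 by 2 -> R1=(0,5,0) value=5
Op 9: merge R2<->R0 -> R2=(0,0,0) R0=(0,0,0)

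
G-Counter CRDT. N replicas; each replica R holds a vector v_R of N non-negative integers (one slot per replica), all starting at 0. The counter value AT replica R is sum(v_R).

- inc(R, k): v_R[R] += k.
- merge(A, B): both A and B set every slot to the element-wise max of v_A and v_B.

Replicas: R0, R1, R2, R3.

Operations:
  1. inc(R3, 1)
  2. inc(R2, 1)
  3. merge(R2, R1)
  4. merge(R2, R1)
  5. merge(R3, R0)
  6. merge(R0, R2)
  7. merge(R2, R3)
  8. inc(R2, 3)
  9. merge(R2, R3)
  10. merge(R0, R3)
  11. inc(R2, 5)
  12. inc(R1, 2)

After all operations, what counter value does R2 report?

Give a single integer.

Op 1: inc R3 by 1 -> R3=(0,0,0,1) value=1
Op 2: inc R2 by 1 -> R2=(0,0,1,0) value=1
Op 3: merge R2<->R1 -> R2=(0,0,1,0) R1=(0,0,1,0)
Op 4: merge R2<->R1 -> R2=(0,0,1,0) R1=(0,0,1,0)
Op 5: merge R3<->R0 -> R3=(0,0,0,1) R0=(0,0,0,1)
Op 6: merge R0<->R2 -> R0=(0,0,1,1) R2=(0,0,1,1)
Op 7: merge R2<->R3 -> R2=(0,0,1,1) R3=(0,0,1,1)
Op 8: inc R2 by 3 -> R2=(0,0,4,1) value=5
Op 9: merge R2<->R3 -> R2=(0,0,4,1) R3=(0,0,4,1)
Op 10: merge R0<->R3 -> R0=(0,0,4,1) R3=(0,0,4,1)
Op 11: inc R2 by 5 -> R2=(0,0,9,1) value=10
Op 12: inc R1 by 2 -> R1=(0,2,1,0) value=3

Answer: 10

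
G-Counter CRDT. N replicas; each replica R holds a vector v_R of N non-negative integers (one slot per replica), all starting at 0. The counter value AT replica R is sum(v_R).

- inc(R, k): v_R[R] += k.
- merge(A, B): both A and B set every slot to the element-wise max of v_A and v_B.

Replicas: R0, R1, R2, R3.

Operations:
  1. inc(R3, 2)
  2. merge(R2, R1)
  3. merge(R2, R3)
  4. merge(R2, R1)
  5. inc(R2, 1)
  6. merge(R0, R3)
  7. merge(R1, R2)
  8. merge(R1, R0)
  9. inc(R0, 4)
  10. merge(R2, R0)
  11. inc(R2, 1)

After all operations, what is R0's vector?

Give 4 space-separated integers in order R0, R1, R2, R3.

Op 1: inc R3 by 2 -> R3=(0,0,0,2) value=2
Op 2: merge R2<->R1 -> R2=(0,0,0,0) R1=(0,0,0,0)
Op 3: merge R2<->R3 -> R2=(0,0,0,2) R3=(0,0,0,2)
Op 4: merge R2<->R1 -> R2=(0,0,0,2) R1=(0,0,0,2)
Op 5: inc R2 by 1 -> R2=(0,0,1,2) value=3
Op 6: merge R0<->R3 -> R0=(0,0,0,2) R3=(0,0,0,2)
Op 7: merge R1<->R2 -> R1=(0,0,1,2) R2=(0,0,1,2)
Op 8: merge R1<->R0 -> R1=(0,0,1,2) R0=(0,0,1,2)
Op 9: inc R0 by 4 -> R0=(4,0,1,2) value=7
Op 10: merge R2<->R0 -> R2=(4,0,1,2) R0=(4,0,1,2)
Op 11: inc R2 by 1 -> R2=(4,0,2,2) value=8

Answer: 4 0 1 2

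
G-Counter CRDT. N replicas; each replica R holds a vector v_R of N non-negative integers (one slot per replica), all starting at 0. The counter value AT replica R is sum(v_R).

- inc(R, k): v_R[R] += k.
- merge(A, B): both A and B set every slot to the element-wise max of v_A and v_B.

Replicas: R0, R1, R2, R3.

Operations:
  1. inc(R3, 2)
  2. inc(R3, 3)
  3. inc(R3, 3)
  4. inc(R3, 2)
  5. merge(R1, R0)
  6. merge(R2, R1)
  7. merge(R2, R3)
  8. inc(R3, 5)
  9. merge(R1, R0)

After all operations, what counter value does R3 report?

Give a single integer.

Answer: 15

Derivation:
Op 1: inc R3 by 2 -> R3=(0,0,0,2) value=2
Op 2: inc R3 by 3 -> R3=(0,0,0,5) value=5
Op 3: inc R3 by 3 -> R3=(0,0,0,8) value=8
Op 4: inc R3 by 2 -> R3=(0,0,0,10) value=10
Op 5: merge R1<->R0 -> R1=(0,0,0,0) R0=(0,0,0,0)
Op 6: merge R2<->R1 -> R2=(0,0,0,0) R1=(0,0,0,0)
Op 7: merge R2<->R3 -> R2=(0,0,0,10) R3=(0,0,0,10)
Op 8: inc R3 by 5 -> R3=(0,0,0,15) value=15
Op 9: merge R1<->R0 -> R1=(0,0,0,0) R0=(0,0,0,0)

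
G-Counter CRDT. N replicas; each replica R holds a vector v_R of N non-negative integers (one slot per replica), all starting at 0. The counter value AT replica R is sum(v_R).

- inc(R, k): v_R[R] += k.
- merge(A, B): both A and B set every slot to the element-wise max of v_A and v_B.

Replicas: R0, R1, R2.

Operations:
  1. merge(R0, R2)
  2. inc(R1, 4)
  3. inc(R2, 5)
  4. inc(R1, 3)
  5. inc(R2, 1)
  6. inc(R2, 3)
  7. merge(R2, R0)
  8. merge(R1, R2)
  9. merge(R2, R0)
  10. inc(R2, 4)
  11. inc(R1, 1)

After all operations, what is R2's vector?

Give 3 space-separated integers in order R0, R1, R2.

Op 1: merge R0<->R2 -> R0=(0,0,0) R2=(0,0,0)
Op 2: inc R1 by 4 -> R1=(0,4,0) value=4
Op 3: inc R2 by 5 -> R2=(0,0,5) value=5
Op 4: inc R1 by 3 -> R1=(0,7,0) value=7
Op 5: inc R2 by 1 -> R2=(0,0,6) value=6
Op 6: inc R2 by 3 -> R2=(0,0,9) value=9
Op 7: merge R2<->R0 -> R2=(0,0,9) R0=(0,0,9)
Op 8: merge R1<->R2 -> R1=(0,7,9) R2=(0,7,9)
Op 9: merge R2<->R0 -> R2=(0,7,9) R0=(0,7,9)
Op 10: inc R2 by 4 -> R2=(0,7,13) value=20
Op 11: inc R1 by 1 -> R1=(0,8,9) value=17

Answer: 0 7 13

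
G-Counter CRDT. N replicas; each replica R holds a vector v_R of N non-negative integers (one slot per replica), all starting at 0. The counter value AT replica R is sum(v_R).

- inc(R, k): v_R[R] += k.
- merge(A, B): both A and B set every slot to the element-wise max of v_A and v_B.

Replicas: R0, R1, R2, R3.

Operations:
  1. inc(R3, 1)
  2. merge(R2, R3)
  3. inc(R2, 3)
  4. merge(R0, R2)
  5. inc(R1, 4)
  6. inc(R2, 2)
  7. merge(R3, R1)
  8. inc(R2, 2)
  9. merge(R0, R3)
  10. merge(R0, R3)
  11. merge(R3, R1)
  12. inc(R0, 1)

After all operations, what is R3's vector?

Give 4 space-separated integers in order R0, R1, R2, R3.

Answer: 0 4 3 1

Derivation:
Op 1: inc R3 by 1 -> R3=(0,0,0,1) value=1
Op 2: merge R2<->R3 -> R2=(0,0,0,1) R3=(0,0,0,1)
Op 3: inc R2 by 3 -> R2=(0,0,3,1) value=4
Op 4: merge R0<->R2 -> R0=(0,0,3,1) R2=(0,0,3,1)
Op 5: inc R1 by 4 -> R1=(0,4,0,0) value=4
Op 6: inc R2 by 2 -> R2=(0,0,5,1) value=6
Op 7: merge R3<->R1 -> R3=(0,4,0,1) R1=(0,4,0,1)
Op 8: inc R2 by 2 -> R2=(0,0,7,1) value=8
Op 9: merge R0<->R3 -> R0=(0,4,3,1) R3=(0,4,3,1)
Op 10: merge R0<->R3 -> R0=(0,4,3,1) R3=(0,4,3,1)
Op 11: merge R3<->R1 -> R3=(0,4,3,1) R1=(0,4,3,1)
Op 12: inc R0 by 1 -> R0=(1,4,3,1) value=9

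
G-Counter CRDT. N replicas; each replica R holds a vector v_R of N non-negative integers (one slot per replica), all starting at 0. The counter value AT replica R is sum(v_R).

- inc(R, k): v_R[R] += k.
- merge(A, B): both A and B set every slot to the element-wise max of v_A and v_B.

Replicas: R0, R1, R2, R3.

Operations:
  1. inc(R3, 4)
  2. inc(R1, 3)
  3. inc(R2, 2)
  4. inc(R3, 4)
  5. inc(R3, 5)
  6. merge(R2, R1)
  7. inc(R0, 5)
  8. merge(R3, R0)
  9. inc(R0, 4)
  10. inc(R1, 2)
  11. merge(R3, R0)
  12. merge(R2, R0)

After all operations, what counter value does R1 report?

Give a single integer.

Answer: 7

Derivation:
Op 1: inc R3 by 4 -> R3=(0,0,0,4) value=4
Op 2: inc R1 by 3 -> R1=(0,3,0,0) value=3
Op 3: inc R2 by 2 -> R2=(0,0,2,0) value=2
Op 4: inc R3 by 4 -> R3=(0,0,0,8) value=8
Op 5: inc R3 by 5 -> R3=(0,0,0,13) value=13
Op 6: merge R2<->R1 -> R2=(0,3,2,0) R1=(0,3,2,0)
Op 7: inc R0 by 5 -> R0=(5,0,0,0) value=5
Op 8: merge R3<->R0 -> R3=(5,0,0,13) R0=(5,0,0,13)
Op 9: inc R0 by 4 -> R0=(9,0,0,13) value=22
Op 10: inc R1 by 2 -> R1=(0,5,2,0) value=7
Op 11: merge R3<->R0 -> R3=(9,0,0,13) R0=(9,0,0,13)
Op 12: merge R2<->R0 -> R2=(9,3,2,13) R0=(9,3,2,13)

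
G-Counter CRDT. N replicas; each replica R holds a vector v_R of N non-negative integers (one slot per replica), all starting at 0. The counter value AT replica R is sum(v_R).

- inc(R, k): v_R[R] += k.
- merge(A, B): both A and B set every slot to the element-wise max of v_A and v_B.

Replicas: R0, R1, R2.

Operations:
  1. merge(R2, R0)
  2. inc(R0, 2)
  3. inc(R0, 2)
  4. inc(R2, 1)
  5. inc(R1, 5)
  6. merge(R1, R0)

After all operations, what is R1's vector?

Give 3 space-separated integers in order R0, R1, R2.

Op 1: merge R2<->R0 -> R2=(0,0,0) R0=(0,0,0)
Op 2: inc R0 by 2 -> R0=(2,0,0) value=2
Op 3: inc R0 by 2 -> R0=(4,0,0) value=4
Op 4: inc R2 by 1 -> R2=(0,0,1) value=1
Op 5: inc R1 by 5 -> R1=(0,5,0) value=5
Op 6: merge R1<->R0 -> R1=(4,5,0) R0=(4,5,0)

Answer: 4 5 0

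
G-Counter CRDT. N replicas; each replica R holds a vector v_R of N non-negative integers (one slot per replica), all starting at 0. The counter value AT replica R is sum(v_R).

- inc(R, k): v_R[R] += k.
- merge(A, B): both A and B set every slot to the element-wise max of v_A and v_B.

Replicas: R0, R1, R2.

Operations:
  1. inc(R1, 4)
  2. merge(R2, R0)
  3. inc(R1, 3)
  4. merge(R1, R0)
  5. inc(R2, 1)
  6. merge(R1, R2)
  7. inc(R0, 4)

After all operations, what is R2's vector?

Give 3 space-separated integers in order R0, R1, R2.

Answer: 0 7 1

Derivation:
Op 1: inc R1 by 4 -> R1=(0,4,0) value=4
Op 2: merge R2<->R0 -> R2=(0,0,0) R0=(0,0,0)
Op 3: inc R1 by 3 -> R1=(0,7,0) value=7
Op 4: merge R1<->R0 -> R1=(0,7,0) R0=(0,7,0)
Op 5: inc R2 by 1 -> R2=(0,0,1) value=1
Op 6: merge R1<->R2 -> R1=(0,7,1) R2=(0,7,1)
Op 7: inc R0 by 4 -> R0=(4,7,0) value=11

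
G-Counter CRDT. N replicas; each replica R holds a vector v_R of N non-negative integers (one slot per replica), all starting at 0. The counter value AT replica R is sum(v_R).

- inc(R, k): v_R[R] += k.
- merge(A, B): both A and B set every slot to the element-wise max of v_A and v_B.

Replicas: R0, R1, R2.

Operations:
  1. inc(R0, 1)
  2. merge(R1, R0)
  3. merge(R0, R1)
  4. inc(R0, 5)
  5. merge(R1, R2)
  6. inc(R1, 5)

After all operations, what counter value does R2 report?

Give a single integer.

Op 1: inc R0 by 1 -> R0=(1,0,0) value=1
Op 2: merge R1<->R0 -> R1=(1,0,0) R0=(1,0,0)
Op 3: merge R0<->R1 -> R0=(1,0,0) R1=(1,0,0)
Op 4: inc R0 by 5 -> R0=(6,0,0) value=6
Op 5: merge R1<->R2 -> R1=(1,0,0) R2=(1,0,0)
Op 6: inc R1 by 5 -> R1=(1,5,0) value=6

Answer: 1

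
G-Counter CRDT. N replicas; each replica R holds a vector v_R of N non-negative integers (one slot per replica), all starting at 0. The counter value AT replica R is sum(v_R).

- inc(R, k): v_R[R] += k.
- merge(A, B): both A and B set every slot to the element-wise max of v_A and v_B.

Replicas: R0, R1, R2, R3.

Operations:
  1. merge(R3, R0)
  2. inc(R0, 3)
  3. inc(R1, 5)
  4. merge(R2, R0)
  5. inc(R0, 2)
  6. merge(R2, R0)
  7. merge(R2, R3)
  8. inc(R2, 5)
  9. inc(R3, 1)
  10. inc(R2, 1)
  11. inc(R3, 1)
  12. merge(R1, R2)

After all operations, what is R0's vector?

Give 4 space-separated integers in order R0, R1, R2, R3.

Op 1: merge R3<->R0 -> R3=(0,0,0,0) R0=(0,0,0,0)
Op 2: inc R0 by 3 -> R0=(3,0,0,0) value=3
Op 3: inc R1 by 5 -> R1=(0,5,0,0) value=5
Op 4: merge R2<->R0 -> R2=(3,0,0,0) R0=(3,0,0,0)
Op 5: inc R0 by 2 -> R0=(5,0,0,0) value=5
Op 6: merge R2<->R0 -> R2=(5,0,0,0) R0=(5,0,0,0)
Op 7: merge R2<->R3 -> R2=(5,0,0,0) R3=(5,0,0,0)
Op 8: inc R2 by 5 -> R2=(5,0,5,0) value=10
Op 9: inc R3 by 1 -> R3=(5,0,0,1) value=6
Op 10: inc R2 by 1 -> R2=(5,0,6,0) value=11
Op 11: inc R3 by 1 -> R3=(5,0,0,2) value=7
Op 12: merge R1<->R2 -> R1=(5,5,6,0) R2=(5,5,6,0)

Answer: 5 0 0 0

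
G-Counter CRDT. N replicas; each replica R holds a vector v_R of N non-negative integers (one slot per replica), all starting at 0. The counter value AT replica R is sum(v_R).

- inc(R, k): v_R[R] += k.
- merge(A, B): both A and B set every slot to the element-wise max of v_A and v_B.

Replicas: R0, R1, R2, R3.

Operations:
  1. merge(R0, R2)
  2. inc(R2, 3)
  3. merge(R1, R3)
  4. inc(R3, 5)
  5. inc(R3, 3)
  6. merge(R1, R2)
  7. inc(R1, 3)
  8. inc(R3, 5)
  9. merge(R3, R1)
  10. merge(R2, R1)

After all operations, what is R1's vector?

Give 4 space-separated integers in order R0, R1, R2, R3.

Answer: 0 3 3 13

Derivation:
Op 1: merge R0<->R2 -> R0=(0,0,0,0) R2=(0,0,0,0)
Op 2: inc R2 by 3 -> R2=(0,0,3,0) value=3
Op 3: merge R1<->R3 -> R1=(0,0,0,0) R3=(0,0,0,0)
Op 4: inc R3 by 5 -> R3=(0,0,0,5) value=5
Op 5: inc R3 by 3 -> R3=(0,0,0,8) value=8
Op 6: merge R1<->R2 -> R1=(0,0,3,0) R2=(0,0,3,0)
Op 7: inc R1 by 3 -> R1=(0,3,3,0) value=6
Op 8: inc R3 by 5 -> R3=(0,0,0,13) value=13
Op 9: merge R3<->R1 -> R3=(0,3,3,13) R1=(0,3,3,13)
Op 10: merge R2<->R1 -> R2=(0,3,3,13) R1=(0,3,3,13)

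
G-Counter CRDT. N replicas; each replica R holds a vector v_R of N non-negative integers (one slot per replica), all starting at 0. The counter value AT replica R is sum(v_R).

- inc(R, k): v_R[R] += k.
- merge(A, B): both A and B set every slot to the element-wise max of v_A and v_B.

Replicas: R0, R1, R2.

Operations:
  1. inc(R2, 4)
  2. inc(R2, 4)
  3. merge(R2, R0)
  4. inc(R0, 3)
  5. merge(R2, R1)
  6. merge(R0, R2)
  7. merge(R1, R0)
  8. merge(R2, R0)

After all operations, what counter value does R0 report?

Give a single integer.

Op 1: inc R2 by 4 -> R2=(0,0,4) value=4
Op 2: inc R2 by 4 -> R2=(0,0,8) value=8
Op 3: merge R2<->R0 -> R2=(0,0,8) R0=(0,0,8)
Op 4: inc R0 by 3 -> R0=(3,0,8) value=11
Op 5: merge R2<->R1 -> R2=(0,0,8) R1=(0,0,8)
Op 6: merge R0<->R2 -> R0=(3,0,8) R2=(3,0,8)
Op 7: merge R1<->R0 -> R1=(3,0,8) R0=(3,0,8)
Op 8: merge R2<->R0 -> R2=(3,0,8) R0=(3,0,8)

Answer: 11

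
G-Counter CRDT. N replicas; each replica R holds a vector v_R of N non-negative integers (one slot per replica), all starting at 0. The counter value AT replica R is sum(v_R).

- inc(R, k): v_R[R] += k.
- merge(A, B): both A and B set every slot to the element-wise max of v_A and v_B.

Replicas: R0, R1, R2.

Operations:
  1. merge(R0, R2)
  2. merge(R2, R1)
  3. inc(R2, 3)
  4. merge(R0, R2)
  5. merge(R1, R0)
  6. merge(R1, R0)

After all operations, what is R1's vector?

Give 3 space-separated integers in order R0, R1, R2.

Answer: 0 0 3

Derivation:
Op 1: merge R0<->R2 -> R0=(0,0,0) R2=(0,0,0)
Op 2: merge R2<->R1 -> R2=(0,0,0) R1=(0,0,0)
Op 3: inc R2 by 3 -> R2=(0,0,3) value=3
Op 4: merge R0<->R2 -> R0=(0,0,3) R2=(0,0,3)
Op 5: merge R1<->R0 -> R1=(0,0,3) R0=(0,0,3)
Op 6: merge R1<->R0 -> R1=(0,0,3) R0=(0,0,3)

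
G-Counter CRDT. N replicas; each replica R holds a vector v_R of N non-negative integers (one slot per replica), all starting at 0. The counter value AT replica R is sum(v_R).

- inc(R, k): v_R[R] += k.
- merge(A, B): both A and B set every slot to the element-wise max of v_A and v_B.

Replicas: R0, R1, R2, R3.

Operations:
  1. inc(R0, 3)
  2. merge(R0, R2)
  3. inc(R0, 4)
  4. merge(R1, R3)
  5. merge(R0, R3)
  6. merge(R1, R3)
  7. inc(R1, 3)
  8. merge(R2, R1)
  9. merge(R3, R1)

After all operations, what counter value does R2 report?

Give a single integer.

Op 1: inc R0 by 3 -> R0=(3,0,0,0) value=3
Op 2: merge R0<->R2 -> R0=(3,0,0,0) R2=(3,0,0,0)
Op 3: inc R0 by 4 -> R0=(7,0,0,0) value=7
Op 4: merge R1<->R3 -> R1=(0,0,0,0) R3=(0,0,0,0)
Op 5: merge R0<->R3 -> R0=(7,0,0,0) R3=(7,0,0,0)
Op 6: merge R1<->R3 -> R1=(7,0,0,0) R3=(7,0,0,0)
Op 7: inc R1 by 3 -> R1=(7,3,0,0) value=10
Op 8: merge R2<->R1 -> R2=(7,3,0,0) R1=(7,3,0,0)
Op 9: merge R3<->R1 -> R3=(7,3,0,0) R1=(7,3,0,0)

Answer: 10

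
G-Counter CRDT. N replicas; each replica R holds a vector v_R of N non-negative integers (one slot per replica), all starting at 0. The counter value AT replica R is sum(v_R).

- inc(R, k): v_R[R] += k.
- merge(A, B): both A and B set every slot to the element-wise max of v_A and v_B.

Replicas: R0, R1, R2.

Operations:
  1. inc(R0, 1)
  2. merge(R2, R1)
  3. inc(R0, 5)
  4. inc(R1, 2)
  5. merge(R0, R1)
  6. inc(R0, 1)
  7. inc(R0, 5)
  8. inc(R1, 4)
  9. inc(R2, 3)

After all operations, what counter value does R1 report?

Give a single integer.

Answer: 12

Derivation:
Op 1: inc R0 by 1 -> R0=(1,0,0) value=1
Op 2: merge R2<->R1 -> R2=(0,0,0) R1=(0,0,0)
Op 3: inc R0 by 5 -> R0=(6,0,0) value=6
Op 4: inc R1 by 2 -> R1=(0,2,0) value=2
Op 5: merge R0<->R1 -> R0=(6,2,0) R1=(6,2,0)
Op 6: inc R0 by 1 -> R0=(7,2,0) value=9
Op 7: inc R0 by 5 -> R0=(12,2,0) value=14
Op 8: inc R1 by 4 -> R1=(6,6,0) value=12
Op 9: inc R2 by 3 -> R2=(0,0,3) value=3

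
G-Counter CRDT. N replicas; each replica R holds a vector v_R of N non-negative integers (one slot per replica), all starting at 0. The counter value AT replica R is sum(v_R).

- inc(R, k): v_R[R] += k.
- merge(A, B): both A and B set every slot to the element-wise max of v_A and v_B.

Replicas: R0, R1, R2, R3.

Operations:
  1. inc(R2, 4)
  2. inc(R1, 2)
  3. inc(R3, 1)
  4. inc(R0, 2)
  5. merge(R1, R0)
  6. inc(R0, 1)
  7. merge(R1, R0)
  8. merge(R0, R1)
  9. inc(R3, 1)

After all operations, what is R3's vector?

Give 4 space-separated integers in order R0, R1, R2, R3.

Op 1: inc R2 by 4 -> R2=(0,0,4,0) value=4
Op 2: inc R1 by 2 -> R1=(0,2,0,0) value=2
Op 3: inc R3 by 1 -> R3=(0,0,0,1) value=1
Op 4: inc R0 by 2 -> R0=(2,0,0,0) value=2
Op 5: merge R1<->R0 -> R1=(2,2,0,0) R0=(2,2,0,0)
Op 6: inc R0 by 1 -> R0=(3,2,0,0) value=5
Op 7: merge R1<->R0 -> R1=(3,2,0,0) R0=(3,2,0,0)
Op 8: merge R0<->R1 -> R0=(3,2,0,0) R1=(3,2,0,0)
Op 9: inc R3 by 1 -> R3=(0,0,0,2) value=2

Answer: 0 0 0 2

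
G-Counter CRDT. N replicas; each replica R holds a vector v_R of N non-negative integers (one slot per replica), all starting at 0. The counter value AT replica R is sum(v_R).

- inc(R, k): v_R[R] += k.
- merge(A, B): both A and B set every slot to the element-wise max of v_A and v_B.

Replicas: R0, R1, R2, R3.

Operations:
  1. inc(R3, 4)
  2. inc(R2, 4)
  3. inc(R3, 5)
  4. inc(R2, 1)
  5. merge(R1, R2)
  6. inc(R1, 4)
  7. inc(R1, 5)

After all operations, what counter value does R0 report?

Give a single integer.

Op 1: inc R3 by 4 -> R3=(0,0,0,4) value=4
Op 2: inc R2 by 4 -> R2=(0,0,4,0) value=4
Op 3: inc R3 by 5 -> R3=(0,0,0,9) value=9
Op 4: inc R2 by 1 -> R2=(0,0,5,0) value=5
Op 5: merge R1<->R2 -> R1=(0,0,5,0) R2=(0,0,5,0)
Op 6: inc R1 by 4 -> R1=(0,4,5,0) value=9
Op 7: inc R1 by 5 -> R1=(0,9,5,0) value=14

Answer: 0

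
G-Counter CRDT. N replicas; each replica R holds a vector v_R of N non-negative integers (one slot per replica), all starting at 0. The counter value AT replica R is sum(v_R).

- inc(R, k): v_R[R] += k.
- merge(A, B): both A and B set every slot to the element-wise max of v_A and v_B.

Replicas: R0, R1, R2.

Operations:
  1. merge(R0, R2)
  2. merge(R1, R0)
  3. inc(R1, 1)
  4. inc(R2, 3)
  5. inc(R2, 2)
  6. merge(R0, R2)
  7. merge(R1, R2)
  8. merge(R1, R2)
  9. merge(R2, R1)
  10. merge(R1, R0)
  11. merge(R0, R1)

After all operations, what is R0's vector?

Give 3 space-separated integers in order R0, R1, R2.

Answer: 0 1 5

Derivation:
Op 1: merge R0<->R2 -> R0=(0,0,0) R2=(0,0,0)
Op 2: merge R1<->R0 -> R1=(0,0,0) R0=(0,0,0)
Op 3: inc R1 by 1 -> R1=(0,1,0) value=1
Op 4: inc R2 by 3 -> R2=(0,0,3) value=3
Op 5: inc R2 by 2 -> R2=(0,0,5) value=5
Op 6: merge R0<->R2 -> R0=(0,0,5) R2=(0,0,5)
Op 7: merge R1<->R2 -> R1=(0,1,5) R2=(0,1,5)
Op 8: merge R1<->R2 -> R1=(0,1,5) R2=(0,1,5)
Op 9: merge R2<->R1 -> R2=(0,1,5) R1=(0,1,5)
Op 10: merge R1<->R0 -> R1=(0,1,5) R0=(0,1,5)
Op 11: merge R0<->R1 -> R0=(0,1,5) R1=(0,1,5)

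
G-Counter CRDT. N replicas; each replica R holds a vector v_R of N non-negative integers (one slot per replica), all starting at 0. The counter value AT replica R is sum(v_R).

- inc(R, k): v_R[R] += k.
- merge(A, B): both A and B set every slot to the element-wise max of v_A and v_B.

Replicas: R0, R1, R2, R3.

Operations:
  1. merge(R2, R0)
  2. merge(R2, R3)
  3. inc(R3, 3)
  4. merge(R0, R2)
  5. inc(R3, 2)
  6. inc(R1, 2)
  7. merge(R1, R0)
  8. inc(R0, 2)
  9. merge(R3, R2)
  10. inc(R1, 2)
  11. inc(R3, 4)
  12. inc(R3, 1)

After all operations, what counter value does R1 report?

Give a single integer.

Op 1: merge R2<->R0 -> R2=(0,0,0,0) R0=(0,0,0,0)
Op 2: merge R2<->R3 -> R2=(0,0,0,0) R3=(0,0,0,0)
Op 3: inc R3 by 3 -> R3=(0,0,0,3) value=3
Op 4: merge R0<->R2 -> R0=(0,0,0,0) R2=(0,0,0,0)
Op 5: inc R3 by 2 -> R3=(0,0,0,5) value=5
Op 6: inc R1 by 2 -> R1=(0,2,0,0) value=2
Op 7: merge R1<->R0 -> R1=(0,2,0,0) R0=(0,2,0,0)
Op 8: inc R0 by 2 -> R0=(2,2,0,0) value=4
Op 9: merge R3<->R2 -> R3=(0,0,0,5) R2=(0,0,0,5)
Op 10: inc R1 by 2 -> R1=(0,4,0,0) value=4
Op 11: inc R3 by 4 -> R3=(0,0,0,9) value=9
Op 12: inc R3 by 1 -> R3=(0,0,0,10) value=10

Answer: 4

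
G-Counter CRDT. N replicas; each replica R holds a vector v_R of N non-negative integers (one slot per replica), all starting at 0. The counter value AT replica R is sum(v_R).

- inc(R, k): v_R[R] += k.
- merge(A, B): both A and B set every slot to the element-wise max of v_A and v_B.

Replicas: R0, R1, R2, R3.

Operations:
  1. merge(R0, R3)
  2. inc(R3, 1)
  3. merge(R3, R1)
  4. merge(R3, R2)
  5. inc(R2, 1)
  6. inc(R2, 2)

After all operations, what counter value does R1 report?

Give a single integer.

Op 1: merge R0<->R3 -> R0=(0,0,0,0) R3=(0,0,0,0)
Op 2: inc R3 by 1 -> R3=(0,0,0,1) value=1
Op 3: merge R3<->R1 -> R3=(0,0,0,1) R1=(0,0,0,1)
Op 4: merge R3<->R2 -> R3=(0,0,0,1) R2=(0,0,0,1)
Op 5: inc R2 by 1 -> R2=(0,0,1,1) value=2
Op 6: inc R2 by 2 -> R2=(0,0,3,1) value=4

Answer: 1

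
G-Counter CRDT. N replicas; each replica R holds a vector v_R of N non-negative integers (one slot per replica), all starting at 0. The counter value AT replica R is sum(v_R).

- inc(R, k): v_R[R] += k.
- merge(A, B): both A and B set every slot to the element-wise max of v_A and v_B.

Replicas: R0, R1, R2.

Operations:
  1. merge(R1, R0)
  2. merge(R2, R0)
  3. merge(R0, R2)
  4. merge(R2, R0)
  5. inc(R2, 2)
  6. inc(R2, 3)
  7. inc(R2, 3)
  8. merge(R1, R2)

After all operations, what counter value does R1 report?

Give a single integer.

Op 1: merge R1<->R0 -> R1=(0,0,0) R0=(0,0,0)
Op 2: merge R2<->R0 -> R2=(0,0,0) R0=(0,0,0)
Op 3: merge R0<->R2 -> R0=(0,0,0) R2=(0,0,0)
Op 4: merge R2<->R0 -> R2=(0,0,0) R0=(0,0,0)
Op 5: inc R2 by 2 -> R2=(0,0,2) value=2
Op 6: inc R2 by 3 -> R2=(0,0,5) value=5
Op 7: inc R2 by 3 -> R2=(0,0,8) value=8
Op 8: merge R1<->R2 -> R1=(0,0,8) R2=(0,0,8)

Answer: 8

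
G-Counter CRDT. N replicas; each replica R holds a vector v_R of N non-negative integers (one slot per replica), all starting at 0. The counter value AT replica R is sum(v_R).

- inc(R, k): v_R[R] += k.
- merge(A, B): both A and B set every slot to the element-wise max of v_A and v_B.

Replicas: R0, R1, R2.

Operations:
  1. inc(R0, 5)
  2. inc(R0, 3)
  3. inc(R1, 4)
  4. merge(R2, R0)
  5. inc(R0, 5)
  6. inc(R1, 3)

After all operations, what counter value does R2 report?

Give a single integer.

Op 1: inc R0 by 5 -> R0=(5,0,0) value=5
Op 2: inc R0 by 3 -> R0=(8,0,0) value=8
Op 3: inc R1 by 4 -> R1=(0,4,0) value=4
Op 4: merge R2<->R0 -> R2=(8,0,0) R0=(8,0,0)
Op 5: inc R0 by 5 -> R0=(13,0,0) value=13
Op 6: inc R1 by 3 -> R1=(0,7,0) value=7

Answer: 8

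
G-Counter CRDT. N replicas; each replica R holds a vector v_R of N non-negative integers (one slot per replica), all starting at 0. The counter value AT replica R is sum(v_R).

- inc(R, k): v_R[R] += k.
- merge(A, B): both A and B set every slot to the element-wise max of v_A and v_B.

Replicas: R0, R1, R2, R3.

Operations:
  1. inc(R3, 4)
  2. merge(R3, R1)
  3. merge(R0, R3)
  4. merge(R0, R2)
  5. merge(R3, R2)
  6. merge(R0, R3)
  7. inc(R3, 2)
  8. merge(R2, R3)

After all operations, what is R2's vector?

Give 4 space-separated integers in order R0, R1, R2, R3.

Op 1: inc R3 by 4 -> R3=(0,0,0,4) value=4
Op 2: merge R3<->R1 -> R3=(0,0,0,4) R1=(0,0,0,4)
Op 3: merge R0<->R3 -> R0=(0,0,0,4) R3=(0,0,0,4)
Op 4: merge R0<->R2 -> R0=(0,0,0,4) R2=(0,0,0,4)
Op 5: merge R3<->R2 -> R3=(0,0,0,4) R2=(0,0,0,4)
Op 6: merge R0<->R3 -> R0=(0,0,0,4) R3=(0,0,0,4)
Op 7: inc R3 by 2 -> R3=(0,0,0,6) value=6
Op 8: merge R2<->R3 -> R2=(0,0,0,6) R3=(0,0,0,6)

Answer: 0 0 0 6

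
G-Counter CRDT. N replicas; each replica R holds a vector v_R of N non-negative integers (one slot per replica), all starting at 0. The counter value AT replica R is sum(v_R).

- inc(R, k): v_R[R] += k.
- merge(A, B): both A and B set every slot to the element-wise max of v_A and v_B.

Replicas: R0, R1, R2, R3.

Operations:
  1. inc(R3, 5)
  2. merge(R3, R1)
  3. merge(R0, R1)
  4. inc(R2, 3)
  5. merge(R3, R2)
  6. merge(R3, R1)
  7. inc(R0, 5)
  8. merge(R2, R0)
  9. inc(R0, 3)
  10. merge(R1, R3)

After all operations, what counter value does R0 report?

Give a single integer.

Answer: 16

Derivation:
Op 1: inc R3 by 5 -> R3=(0,0,0,5) value=5
Op 2: merge R3<->R1 -> R3=(0,0,0,5) R1=(0,0,0,5)
Op 3: merge R0<->R1 -> R0=(0,0,0,5) R1=(0,0,0,5)
Op 4: inc R2 by 3 -> R2=(0,0,3,0) value=3
Op 5: merge R3<->R2 -> R3=(0,0,3,5) R2=(0,0,3,5)
Op 6: merge R3<->R1 -> R3=(0,0,3,5) R1=(0,0,3,5)
Op 7: inc R0 by 5 -> R0=(5,0,0,5) value=10
Op 8: merge R2<->R0 -> R2=(5,0,3,5) R0=(5,0,3,5)
Op 9: inc R0 by 3 -> R0=(8,0,3,5) value=16
Op 10: merge R1<->R3 -> R1=(0,0,3,5) R3=(0,0,3,5)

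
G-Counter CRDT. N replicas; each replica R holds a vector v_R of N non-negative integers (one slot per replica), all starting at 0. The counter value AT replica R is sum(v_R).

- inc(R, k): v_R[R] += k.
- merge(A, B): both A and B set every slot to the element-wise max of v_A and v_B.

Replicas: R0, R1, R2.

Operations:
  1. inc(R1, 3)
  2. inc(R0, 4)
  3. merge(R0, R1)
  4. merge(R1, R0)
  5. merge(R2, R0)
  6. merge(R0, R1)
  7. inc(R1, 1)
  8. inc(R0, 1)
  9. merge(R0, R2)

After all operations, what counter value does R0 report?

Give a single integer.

Op 1: inc R1 by 3 -> R1=(0,3,0) value=3
Op 2: inc R0 by 4 -> R0=(4,0,0) value=4
Op 3: merge R0<->R1 -> R0=(4,3,0) R1=(4,3,0)
Op 4: merge R1<->R0 -> R1=(4,3,0) R0=(4,3,0)
Op 5: merge R2<->R0 -> R2=(4,3,0) R0=(4,3,0)
Op 6: merge R0<->R1 -> R0=(4,3,0) R1=(4,3,0)
Op 7: inc R1 by 1 -> R1=(4,4,0) value=8
Op 8: inc R0 by 1 -> R0=(5,3,0) value=8
Op 9: merge R0<->R2 -> R0=(5,3,0) R2=(5,3,0)

Answer: 8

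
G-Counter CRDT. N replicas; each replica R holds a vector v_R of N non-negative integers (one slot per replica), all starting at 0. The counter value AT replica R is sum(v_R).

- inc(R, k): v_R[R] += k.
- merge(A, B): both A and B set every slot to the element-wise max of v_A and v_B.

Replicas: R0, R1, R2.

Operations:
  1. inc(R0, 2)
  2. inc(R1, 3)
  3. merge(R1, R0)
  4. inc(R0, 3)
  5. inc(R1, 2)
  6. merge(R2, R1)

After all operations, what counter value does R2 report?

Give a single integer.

Answer: 7

Derivation:
Op 1: inc R0 by 2 -> R0=(2,0,0) value=2
Op 2: inc R1 by 3 -> R1=(0,3,0) value=3
Op 3: merge R1<->R0 -> R1=(2,3,0) R0=(2,3,0)
Op 4: inc R0 by 3 -> R0=(5,3,0) value=8
Op 5: inc R1 by 2 -> R1=(2,5,0) value=7
Op 6: merge R2<->R1 -> R2=(2,5,0) R1=(2,5,0)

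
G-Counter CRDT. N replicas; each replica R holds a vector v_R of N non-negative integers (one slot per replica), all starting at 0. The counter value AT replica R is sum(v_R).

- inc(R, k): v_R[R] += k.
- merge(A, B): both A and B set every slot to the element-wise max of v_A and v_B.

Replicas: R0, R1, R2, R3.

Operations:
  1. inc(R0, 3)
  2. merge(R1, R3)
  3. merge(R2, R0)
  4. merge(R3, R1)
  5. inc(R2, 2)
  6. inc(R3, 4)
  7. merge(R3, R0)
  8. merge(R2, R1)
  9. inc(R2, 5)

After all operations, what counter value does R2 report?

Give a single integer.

Answer: 10

Derivation:
Op 1: inc R0 by 3 -> R0=(3,0,0,0) value=3
Op 2: merge R1<->R3 -> R1=(0,0,0,0) R3=(0,0,0,0)
Op 3: merge R2<->R0 -> R2=(3,0,0,0) R0=(3,0,0,0)
Op 4: merge R3<->R1 -> R3=(0,0,0,0) R1=(0,0,0,0)
Op 5: inc R2 by 2 -> R2=(3,0,2,0) value=5
Op 6: inc R3 by 4 -> R3=(0,0,0,4) value=4
Op 7: merge R3<->R0 -> R3=(3,0,0,4) R0=(3,0,0,4)
Op 8: merge R2<->R1 -> R2=(3,0,2,0) R1=(3,0,2,0)
Op 9: inc R2 by 5 -> R2=(3,0,7,0) value=10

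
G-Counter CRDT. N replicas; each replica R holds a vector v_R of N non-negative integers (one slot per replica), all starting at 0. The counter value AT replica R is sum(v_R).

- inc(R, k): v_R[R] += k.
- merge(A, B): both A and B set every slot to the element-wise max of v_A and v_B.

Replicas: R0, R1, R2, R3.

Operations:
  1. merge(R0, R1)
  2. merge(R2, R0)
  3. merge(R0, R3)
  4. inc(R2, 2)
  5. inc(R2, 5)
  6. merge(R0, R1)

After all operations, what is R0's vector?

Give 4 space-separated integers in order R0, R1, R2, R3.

Answer: 0 0 0 0

Derivation:
Op 1: merge R0<->R1 -> R0=(0,0,0,0) R1=(0,0,0,0)
Op 2: merge R2<->R0 -> R2=(0,0,0,0) R0=(0,0,0,0)
Op 3: merge R0<->R3 -> R0=(0,0,0,0) R3=(0,0,0,0)
Op 4: inc R2 by 2 -> R2=(0,0,2,0) value=2
Op 5: inc R2 by 5 -> R2=(0,0,7,0) value=7
Op 6: merge R0<->R1 -> R0=(0,0,0,0) R1=(0,0,0,0)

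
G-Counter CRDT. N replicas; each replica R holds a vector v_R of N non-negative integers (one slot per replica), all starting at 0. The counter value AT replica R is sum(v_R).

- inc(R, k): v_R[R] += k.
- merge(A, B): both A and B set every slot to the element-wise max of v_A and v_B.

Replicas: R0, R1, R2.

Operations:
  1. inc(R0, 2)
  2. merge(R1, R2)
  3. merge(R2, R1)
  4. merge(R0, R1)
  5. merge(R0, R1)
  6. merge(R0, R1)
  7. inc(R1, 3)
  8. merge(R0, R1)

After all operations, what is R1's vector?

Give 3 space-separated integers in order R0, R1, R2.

Op 1: inc R0 by 2 -> R0=(2,0,0) value=2
Op 2: merge R1<->R2 -> R1=(0,0,0) R2=(0,0,0)
Op 3: merge R2<->R1 -> R2=(0,0,0) R1=(0,0,0)
Op 4: merge R0<->R1 -> R0=(2,0,0) R1=(2,0,0)
Op 5: merge R0<->R1 -> R0=(2,0,0) R1=(2,0,0)
Op 6: merge R0<->R1 -> R0=(2,0,0) R1=(2,0,0)
Op 7: inc R1 by 3 -> R1=(2,3,0) value=5
Op 8: merge R0<->R1 -> R0=(2,3,0) R1=(2,3,0)

Answer: 2 3 0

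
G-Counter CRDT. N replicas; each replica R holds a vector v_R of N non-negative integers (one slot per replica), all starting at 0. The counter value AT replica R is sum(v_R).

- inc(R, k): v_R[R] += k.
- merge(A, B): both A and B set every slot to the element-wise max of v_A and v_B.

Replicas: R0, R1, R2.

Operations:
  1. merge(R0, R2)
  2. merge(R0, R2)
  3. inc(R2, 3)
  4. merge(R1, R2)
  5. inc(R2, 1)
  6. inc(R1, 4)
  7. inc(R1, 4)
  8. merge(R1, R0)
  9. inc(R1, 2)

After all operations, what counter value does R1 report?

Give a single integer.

Op 1: merge R0<->R2 -> R0=(0,0,0) R2=(0,0,0)
Op 2: merge R0<->R2 -> R0=(0,0,0) R2=(0,0,0)
Op 3: inc R2 by 3 -> R2=(0,0,3) value=3
Op 4: merge R1<->R2 -> R1=(0,0,3) R2=(0,0,3)
Op 5: inc R2 by 1 -> R2=(0,0,4) value=4
Op 6: inc R1 by 4 -> R1=(0,4,3) value=7
Op 7: inc R1 by 4 -> R1=(0,8,3) value=11
Op 8: merge R1<->R0 -> R1=(0,8,3) R0=(0,8,3)
Op 9: inc R1 by 2 -> R1=(0,10,3) value=13

Answer: 13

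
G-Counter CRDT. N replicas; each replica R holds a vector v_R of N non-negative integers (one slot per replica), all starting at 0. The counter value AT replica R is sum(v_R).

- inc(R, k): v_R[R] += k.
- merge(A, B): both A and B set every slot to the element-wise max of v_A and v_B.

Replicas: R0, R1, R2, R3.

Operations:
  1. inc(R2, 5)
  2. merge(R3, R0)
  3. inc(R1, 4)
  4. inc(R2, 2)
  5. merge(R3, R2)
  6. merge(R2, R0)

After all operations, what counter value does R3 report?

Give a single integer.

Op 1: inc R2 by 5 -> R2=(0,0,5,0) value=5
Op 2: merge R3<->R0 -> R3=(0,0,0,0) R0=(0,0,0,0)
Op 3: inc R1 by 4 -> R1=(0,4,0,0) value=4
Op 4: inc R2 by 2 -> R2=(0,0,7,0) value=7
Op 5: merge R3<->R2 -> R3=(0,0,7,0) R2=(0,0,7,0)
Op 6: merge R2<->R0 -> R2=(0,0,7,0) R0=(0,0,7,0)

Answer: 7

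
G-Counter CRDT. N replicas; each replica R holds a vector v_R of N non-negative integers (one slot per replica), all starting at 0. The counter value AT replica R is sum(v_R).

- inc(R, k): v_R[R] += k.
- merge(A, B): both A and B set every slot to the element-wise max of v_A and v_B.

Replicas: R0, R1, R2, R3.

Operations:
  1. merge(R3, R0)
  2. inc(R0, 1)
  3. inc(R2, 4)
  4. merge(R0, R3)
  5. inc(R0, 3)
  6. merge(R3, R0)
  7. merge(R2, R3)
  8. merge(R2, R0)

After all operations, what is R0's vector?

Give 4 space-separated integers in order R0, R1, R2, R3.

Answer: 4 0 4 0

Derivation:
Op 1: merge R3<->R0 -> R3=(0,0,0,0) R0=(0,0,0,0)
Op 2: inc R0 by 1 -> R0=(1,0,0,0) value=1
Op 3: inc R2 by 4 -> R2=(0,0,4,0) value=4
Op 4: merge R0<->R3 -> R0=(1,0,0,0) R3=(1,0,0,0)
Op 5: inc R0 by 3 -> R0=(4,0,0,0) value=4
Op 6: merge R3<->R0 -> R3=(4,0,0,0) R0=(4,0,0,0)
Op 7: merge R2<->R3 -> R2=(4,0,4,0) R3=(4,0,4,0)
Op 8: merge R2<->R0 -> R2=(4,0,4,0) R0=(4,0,4,0)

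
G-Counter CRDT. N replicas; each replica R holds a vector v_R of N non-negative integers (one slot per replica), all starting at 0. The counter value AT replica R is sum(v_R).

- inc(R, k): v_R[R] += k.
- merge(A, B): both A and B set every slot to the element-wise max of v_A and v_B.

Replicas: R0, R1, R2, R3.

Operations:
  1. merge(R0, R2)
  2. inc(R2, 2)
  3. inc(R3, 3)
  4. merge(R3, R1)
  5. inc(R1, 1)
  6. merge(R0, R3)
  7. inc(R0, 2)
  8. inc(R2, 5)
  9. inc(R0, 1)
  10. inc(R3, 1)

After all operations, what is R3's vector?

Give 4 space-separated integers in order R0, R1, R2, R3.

Answer: 0 0 0 4

Derivation:
Op 1: merge R0<->R2 -> R0=(0,0,0,0) R2=(0,0,0,0)
Op 2: inc R2 by 2 -> R2=(0,0,2,0) value=2
Op 3: inc R3 by 3 -> R3=(0,0,0,3) value=3
Op 4: merge R3<->R1 -> R3=(0,0,0,3) R1=(0,0,0,3)
Op 5: inc R1 by 1 -> R1=(0,1,0,3) value=4
Op 6: merge R0<->R3 -> R0=(0,0,0,3) R3=(0,0,0,3)
Op 7: inc R0 by 2 -> R0=(2,0,0,3) value=5
Op 8: inc R2 by 5 -> R2=(0,0,7,0) value=7
Op 9: inc R0 by 1 -> R0=(3,0,0,3) value=6
Op 10: inc R3 by 1 -> R3=(0,0,0,4) value=4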